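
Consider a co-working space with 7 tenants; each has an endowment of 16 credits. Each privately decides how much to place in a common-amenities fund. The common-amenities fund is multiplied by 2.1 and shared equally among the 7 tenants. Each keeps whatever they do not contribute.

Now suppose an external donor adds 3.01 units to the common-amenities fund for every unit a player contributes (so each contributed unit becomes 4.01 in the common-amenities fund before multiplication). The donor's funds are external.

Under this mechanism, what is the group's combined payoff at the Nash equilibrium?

943.15 credits

With the mechanism, a contributed unit returns 2.1 × 4.01 / 7 = 1.2030 per unit of net cost to the contributor — now above 1 — so contributing fully is weakly dominant for every player.
At the Nash equilibrium everyone contributes 16. Group total payoff = 2.1 × 4.01 × 112 = 943.15.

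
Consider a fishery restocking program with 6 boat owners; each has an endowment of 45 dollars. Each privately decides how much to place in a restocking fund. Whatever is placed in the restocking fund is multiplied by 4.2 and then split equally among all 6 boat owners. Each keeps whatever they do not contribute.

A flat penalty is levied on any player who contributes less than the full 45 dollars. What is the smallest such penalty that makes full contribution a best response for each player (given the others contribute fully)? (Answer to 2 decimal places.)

13.50 dollars

Given the others contribute fully, the best deviation is to contribute 0 (any partial contribution still incurs the fine and gives up units whose private return 0.7000 is below 1).
Deviating from 45 to 0 saves 45 dollars but forfeits the deviator's share of the drop in the restocking fund: 4.2/6 × 45 = 31.50.
So the deviation gain is 45 − 31.50 = 13.50, and the fine must be at least 13.50 dollars to wipe it out.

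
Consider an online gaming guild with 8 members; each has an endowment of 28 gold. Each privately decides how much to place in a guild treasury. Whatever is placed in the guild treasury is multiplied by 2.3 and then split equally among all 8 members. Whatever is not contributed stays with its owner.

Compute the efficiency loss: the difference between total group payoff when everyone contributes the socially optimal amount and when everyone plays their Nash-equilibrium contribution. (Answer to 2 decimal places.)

Each contributed unit returns 2.3/8 = 0.2875 to its contributor — below 1 — so contributing 0 is dominant for every player. At the Nash equilibrium everyone keeps their 28, and the group total is 8 × 28 = 224.
Each contributed unit returns 2.300 to the group as a whole (0.2875 to each of 8 players), which exceeds 1, so the social optimum is full contribution: group total = 2.300 × 224 = 515.20.
Efficiency loss = 515.20 − 224 = 291.20.

291.20 gold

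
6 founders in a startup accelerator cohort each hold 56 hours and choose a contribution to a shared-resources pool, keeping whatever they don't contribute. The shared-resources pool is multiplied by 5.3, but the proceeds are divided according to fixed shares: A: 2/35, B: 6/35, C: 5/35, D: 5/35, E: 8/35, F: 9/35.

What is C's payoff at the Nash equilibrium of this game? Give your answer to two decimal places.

140.80 hours

Player j's private return per contributed unit is 5.3 × (j's share). Contributing is weakly dominant for j when that share is at least 1/5.3 = 0.1887, and contributing 0 is dominant otherwise.
The shares above 0.1887 belong to E and F, contributing 56 each; the remaining 4 contribute 0. Total contributed: 112.
C keeps 56 and receives 5.3 × 112 × 5/35 = 84.80 from the shared-resources pool, for a payoff of 140.80.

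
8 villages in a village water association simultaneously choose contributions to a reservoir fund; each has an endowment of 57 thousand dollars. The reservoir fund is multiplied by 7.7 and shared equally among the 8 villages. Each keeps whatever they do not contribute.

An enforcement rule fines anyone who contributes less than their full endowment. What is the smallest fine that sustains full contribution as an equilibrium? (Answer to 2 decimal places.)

Given the others contribute fully, the best deviation is to contribute 0 (any partial contribution still incurs the fine and gives up units whose private return 0.9625 is below 1).
Deviating from 57 to 0 saves 57 thousand dollars but forfeits the deviator's share of the drop in the reservoir fund: 7.7/8 × 57 = 54.86.
So the deviation gain is 57 − 54.86 = 2.14, and the fine must be at least 2.14 thousand dollars to wipe it out.

2.14 thousand dollars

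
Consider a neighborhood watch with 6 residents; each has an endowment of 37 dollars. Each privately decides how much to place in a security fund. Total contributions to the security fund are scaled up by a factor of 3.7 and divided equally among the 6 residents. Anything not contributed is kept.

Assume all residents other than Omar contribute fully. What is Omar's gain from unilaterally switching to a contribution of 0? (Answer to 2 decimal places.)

Switching from a contribution of 37 to 0 lets Omar keep an extra 37 dollars, but lowers the security fund by 37, which costs Omar their own share of that drop: 3.7/6 × 37 = 22.82.
Net gain = 37 − 22.82 = 14.18. The private return per contributed unit (0.6167) is below 1, so free-riding is indeed the best response regardless of what the others do.

14.18 dollars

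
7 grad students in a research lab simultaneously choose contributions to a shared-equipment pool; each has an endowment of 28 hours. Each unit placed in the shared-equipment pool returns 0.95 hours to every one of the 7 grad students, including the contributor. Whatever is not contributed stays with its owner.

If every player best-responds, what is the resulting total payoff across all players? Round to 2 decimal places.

The private return per contributed unit is 0.95 < 1, so contributing 0 is dominant for every player. At the Nash equilibrium everyone keeps their 28, and the group total is 7 × 28 = 196.

196.00 hours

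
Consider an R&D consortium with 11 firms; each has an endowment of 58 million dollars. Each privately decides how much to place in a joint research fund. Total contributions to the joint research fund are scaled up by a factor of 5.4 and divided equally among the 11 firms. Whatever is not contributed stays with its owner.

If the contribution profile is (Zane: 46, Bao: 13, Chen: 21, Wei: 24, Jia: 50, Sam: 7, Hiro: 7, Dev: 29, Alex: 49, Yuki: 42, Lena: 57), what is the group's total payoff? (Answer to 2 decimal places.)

Total contributed: 46 + 13 + 21 + 24 + 50 + 7 + 7 + 29 + 49 + 42 + 57 = 345; total kept: 11 × 58 − 345 = 293.
The joint research fund pays out 5.4 × 345 = 1863.00 in aggregate.
Group total = 293 + 1863.00 = 2156.00.

2156.00 million dollars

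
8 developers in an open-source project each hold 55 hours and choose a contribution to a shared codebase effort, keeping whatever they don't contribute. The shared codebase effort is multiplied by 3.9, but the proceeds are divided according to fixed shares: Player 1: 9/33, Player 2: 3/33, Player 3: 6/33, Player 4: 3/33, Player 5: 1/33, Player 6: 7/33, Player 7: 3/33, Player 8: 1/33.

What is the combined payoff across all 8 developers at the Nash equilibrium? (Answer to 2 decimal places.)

599.50 hours

A player with share s gets back 3.9·s per unit contributed, so full contribution is dominant for anyone with s > 1/3.9 = 0.2564 and zero contribution is dominant for anyone below.
The only share above 0.2564 is Player 1's 9/33, contributing 55; the remaining 7 contribute 0. Total contributed: 55.
The shared codebase effort pays out 3.9 × 55 = 214.50 in total (split across the unequal shares, but the aggregate is all that matters for the group sum).
The 7 free-riders keep 55 each, adding 385. Group total = 385 + 214.50 = 599.50.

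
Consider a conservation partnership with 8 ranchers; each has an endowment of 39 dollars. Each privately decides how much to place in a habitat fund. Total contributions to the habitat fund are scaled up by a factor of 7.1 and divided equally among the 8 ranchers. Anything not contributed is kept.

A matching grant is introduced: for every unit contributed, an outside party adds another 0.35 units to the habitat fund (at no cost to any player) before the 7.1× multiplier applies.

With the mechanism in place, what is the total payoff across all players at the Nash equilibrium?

2990.52 dollars

With the mechanism, a contributed unit returns 7.1 × 1.35 / 8 = 1.1981 per unit of net cost to the contributor — now above 1 — so contributing fully is weakly dominant for every player.
At the Nash equilibrium everyone contributes 39. Group total payoff = 7.1 × 1.35 × 312 = 2990.52.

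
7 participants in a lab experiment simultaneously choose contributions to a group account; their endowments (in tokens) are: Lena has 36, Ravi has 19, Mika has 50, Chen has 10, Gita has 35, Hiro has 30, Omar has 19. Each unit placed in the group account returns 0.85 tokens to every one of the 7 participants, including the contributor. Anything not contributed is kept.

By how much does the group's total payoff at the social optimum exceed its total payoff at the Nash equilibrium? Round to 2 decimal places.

The private return per contributed unit is 0.85 < 1 for everyone, so the Nash equilibrium is zero contribution and the group total is Σ E_j = 36 + 19 + 50 + 10 + 35 + 30 + 19 = 199.
Each contributed unit returns 5.950 to the group, so the social optimum is full contribution by everyone: group total = 5.950 × 199 = 1184.05.
Efficiency loss = (5.950 − 1) × 199 = 985.05.

985.05 tokens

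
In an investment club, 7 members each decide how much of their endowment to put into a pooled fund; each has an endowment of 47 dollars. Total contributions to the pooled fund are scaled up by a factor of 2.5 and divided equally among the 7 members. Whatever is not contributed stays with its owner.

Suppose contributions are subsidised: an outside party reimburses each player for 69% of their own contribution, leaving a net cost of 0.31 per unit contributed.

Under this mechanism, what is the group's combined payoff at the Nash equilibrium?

With the mechanism, a contributed unit returns (2.5/7) / 0.31 = 1.1521 per unit of net cost to the contributor — now above 1 — so contributing fully is weakly dominant for every player.
So the Nash equilibrium is full contribution by all 7; the group earns 7 × (47 × 0.69 + 2.5 × 47) = 1049.51.

1049.51 dollars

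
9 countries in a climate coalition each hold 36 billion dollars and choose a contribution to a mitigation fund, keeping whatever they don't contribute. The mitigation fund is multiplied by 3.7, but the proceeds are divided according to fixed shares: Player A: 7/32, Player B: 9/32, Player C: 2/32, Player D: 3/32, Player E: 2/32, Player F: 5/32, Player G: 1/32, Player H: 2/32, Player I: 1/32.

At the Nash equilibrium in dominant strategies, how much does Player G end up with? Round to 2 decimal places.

40.16 billion dollars

Each unit j contributes comes back to j as 3.7 × (j's share), so j prefers to contribute only if that share exceeds 1/3.7 = 0.2703; otherwise keeping the unit dominates.
Only Player B (9/32) clears that bar, contributing 36; the remaining 8 contribute 0. Total contributed: 36.
Player G keeps 36 and receives 3.7 × 36 × 1/32 = 4.16 from the mitigation fund, for a payoff of 40.16.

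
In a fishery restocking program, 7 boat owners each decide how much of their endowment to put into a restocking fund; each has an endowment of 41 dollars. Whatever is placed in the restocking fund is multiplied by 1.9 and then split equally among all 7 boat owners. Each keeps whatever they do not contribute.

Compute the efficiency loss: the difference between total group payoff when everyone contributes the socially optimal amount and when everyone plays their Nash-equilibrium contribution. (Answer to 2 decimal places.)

258.30 dollars

Each contributed unit returns 1.9/7 = 0.2714 to its contributor — below 1 — so contributing 0 is dominant for every player. At the Nash equilibrium everyone keeps their 41, and the group total is 7 × 41 = 287.
Each contributed unit returns 1.900 to the group as a whole (0.2714 to each of 7 players), which exceeds 1, so the social optimum is full contribution: group total = 1.900 × 287 = 545.30.
Efficiency loss = 545.30 − 287 = 258.30.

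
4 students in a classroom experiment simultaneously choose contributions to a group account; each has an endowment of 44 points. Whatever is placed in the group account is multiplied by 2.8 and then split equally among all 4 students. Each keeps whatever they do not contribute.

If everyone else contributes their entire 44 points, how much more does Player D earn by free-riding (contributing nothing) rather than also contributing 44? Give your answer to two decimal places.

13.20 points

Switching from a contribution of 44 to 0 lets Player D keep an extra 44 points, but lowers the group account by 44, which costs Player D their own share of that drop: 2.8/4 × 44 = 30.80.
Net gain = 44 − 30.80 = 13.20. The private return per contributed unit (0.7000) is below 1, so free-riding is indeed the best response regardless of what the others do.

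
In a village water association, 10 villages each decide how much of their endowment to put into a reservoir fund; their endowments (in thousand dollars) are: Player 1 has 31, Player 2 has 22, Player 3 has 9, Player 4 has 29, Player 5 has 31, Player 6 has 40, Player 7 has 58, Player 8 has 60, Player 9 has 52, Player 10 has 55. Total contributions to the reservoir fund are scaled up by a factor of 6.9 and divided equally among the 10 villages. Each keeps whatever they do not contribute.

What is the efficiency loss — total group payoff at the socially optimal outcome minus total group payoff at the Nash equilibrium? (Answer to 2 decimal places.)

The private return per contributed unit is 6.9/10 = 0.6900 < 1 for every player regardless of endowment, so the Nash equilibrium is zero contribution and the group total is Σ E_j = 31 + 22 + 9 + 29 + 31 + 40 + 58 + 60 + 52 + 55 = 387.
Each contributed unit returns 6.900 to the group, so the social optimum is full contribution by everyone: group total = 6.900 × 387 = 2670.30.
Efficiency loss = (6.900 − 1) × 387 = 2283.30.

2283.30 thousand dollars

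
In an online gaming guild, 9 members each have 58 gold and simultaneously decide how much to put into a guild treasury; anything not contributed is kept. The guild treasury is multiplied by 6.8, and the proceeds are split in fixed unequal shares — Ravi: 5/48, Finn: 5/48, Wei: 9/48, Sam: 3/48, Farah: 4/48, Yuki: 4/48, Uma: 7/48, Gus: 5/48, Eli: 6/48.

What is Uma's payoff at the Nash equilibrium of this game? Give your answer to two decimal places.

Each unit j contributes comes back to j as 6.8 × (j's share), so j prefers to contribute only if that share exceeds 1/6.8 = 0.1471; otherwise keeping the unit dominates.
Only Wei (9/48) clears that bar, contributing 58; the remaining 8 contribute 0. Total contributed: 58.
Uma keeps 58 and receives 6.8 × 58 × 7/48 = 57.52 from the guild treasury, for a payoff of 115.52.

115.52 gold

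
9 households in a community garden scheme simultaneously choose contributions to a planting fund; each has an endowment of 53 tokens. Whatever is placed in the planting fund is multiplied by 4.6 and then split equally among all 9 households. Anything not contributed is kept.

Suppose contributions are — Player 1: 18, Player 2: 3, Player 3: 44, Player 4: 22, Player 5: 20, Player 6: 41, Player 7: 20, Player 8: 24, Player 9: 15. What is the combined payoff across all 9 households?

Total contributed: 18 + 3 + 44 + 22 + 20 + 41 + 20 + 24 + 15 = 207; total kept: 9 × 53 − 207 = 270.
The planting fund pays out 4.6 × 207 = 952.20 in aggregate.
Group total = 270 + 952.20 = 1222.20.

1222.20 tokens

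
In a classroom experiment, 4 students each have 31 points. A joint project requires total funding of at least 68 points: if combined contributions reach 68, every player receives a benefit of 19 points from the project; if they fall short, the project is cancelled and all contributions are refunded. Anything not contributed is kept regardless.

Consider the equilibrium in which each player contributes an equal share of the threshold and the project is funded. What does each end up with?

33 points

Equal share of the threshold: 68/4 = 17.
At this profile no one gains by cutting their contribution: any cut drops the total below 68, the project is cancelled, contributions are refunded, and the deviator ends with 31, which is less than 31 − 17 + 19 = 33. Contributing more than 17 just wastes the excess. So contributing exactly 17 is a best response.
Each player's payoff: 31 − 17 + 19 = 33.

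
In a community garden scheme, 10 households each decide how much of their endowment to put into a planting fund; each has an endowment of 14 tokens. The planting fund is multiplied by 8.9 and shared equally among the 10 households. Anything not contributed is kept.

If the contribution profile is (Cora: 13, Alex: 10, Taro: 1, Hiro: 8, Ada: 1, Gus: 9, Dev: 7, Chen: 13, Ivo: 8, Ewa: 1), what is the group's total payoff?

700.90 tokens

Total contributed: 13 + 10 + 1 + 8 + 1 + 9 + 7 + 13 + 8 + 1 = 71; total kept: 10 × 14 − 71 = 69.
The planting fund pays out 8.9 × 71 = 631.90 in aggregate.
Group total = 69 + 631.90 = 700.90.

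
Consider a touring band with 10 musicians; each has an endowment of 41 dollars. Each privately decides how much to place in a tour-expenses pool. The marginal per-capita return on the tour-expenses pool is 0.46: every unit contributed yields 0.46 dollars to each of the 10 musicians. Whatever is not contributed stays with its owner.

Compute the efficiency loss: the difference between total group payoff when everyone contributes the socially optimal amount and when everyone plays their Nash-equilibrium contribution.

The private return per contributed unit is 0.46 < 1, so contributing 0 is dominant for every player. At the Nash equilibrium everyone keeps their 41, and the group total is 10 × 41 = 410.
Each contributed unit returns 4.600 to the group as a whole (0.46 to each of 10 players), which exceeds 1, so the social optimum is full contribution: group total = 4.600 × 410 = 1886.00.
Efficiency loss = 1886.00 − 410 = 1476.00.

1476.00 dollars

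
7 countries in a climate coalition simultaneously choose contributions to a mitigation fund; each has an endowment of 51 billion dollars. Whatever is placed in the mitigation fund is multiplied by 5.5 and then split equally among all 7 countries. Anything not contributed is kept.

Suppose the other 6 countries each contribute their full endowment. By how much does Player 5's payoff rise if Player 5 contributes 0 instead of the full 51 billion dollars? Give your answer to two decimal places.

Switching from a contribution of 51 to 0 lets Player 5 keep an extra 51 billion dollars, but lowers the mitigation fund by 51, which costs Player 5 their own share of that drop: 5.5/7 × 51 = 40.07.
Net gain = 51 − 40.07 = 10.93. The private return per contributed unit (0.7857) is below 1, so free-riding is indeed the best response regardless of what the others do.

10.93 billion dollars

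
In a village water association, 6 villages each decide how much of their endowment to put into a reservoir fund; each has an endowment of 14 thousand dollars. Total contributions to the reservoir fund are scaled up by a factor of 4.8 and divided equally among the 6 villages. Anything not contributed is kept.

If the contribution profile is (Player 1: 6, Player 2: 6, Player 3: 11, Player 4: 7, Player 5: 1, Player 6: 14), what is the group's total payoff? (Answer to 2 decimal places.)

255.00 thousand dollars

Total contributed: 6 + 6 + 11 + 7 + 1 + 14 = 45; total kept: 6 × 14 − 45 = 39.
The reservoir fund pays out 4.8 × 45 = 216.00 in aggregate.
Group total = 39 + 216.00 = 255.00.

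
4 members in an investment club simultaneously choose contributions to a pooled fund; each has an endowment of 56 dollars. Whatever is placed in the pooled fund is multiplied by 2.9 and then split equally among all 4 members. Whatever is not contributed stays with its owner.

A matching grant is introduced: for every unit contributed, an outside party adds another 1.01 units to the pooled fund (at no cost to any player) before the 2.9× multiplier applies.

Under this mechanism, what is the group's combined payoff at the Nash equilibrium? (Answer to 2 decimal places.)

With the mechanism, a contributed unit returns 2.9 × 2.01 / 4 = 1.4573 per unit of net cost to the contributor — now above 1 — so contributing fully is weakly dominant for every player.
At the Nash equilibrium everyone contributes 56. Group total payoff = 2.9 × 2.01 × 224 = 1305.70.

1305.70 dollars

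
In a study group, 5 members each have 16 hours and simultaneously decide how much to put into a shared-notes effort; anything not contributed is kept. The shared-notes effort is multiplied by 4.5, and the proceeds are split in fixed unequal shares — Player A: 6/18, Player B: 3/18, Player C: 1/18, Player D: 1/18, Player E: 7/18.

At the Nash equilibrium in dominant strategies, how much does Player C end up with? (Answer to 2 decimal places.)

A player with share s gets back 4.5·s per unit contributed, so full contribution is dominant for anyone with s > 1/4.5 = 0.2222 and zero contribution is dominant for anyone below.
Player A and Player E clear that bar, contributing 16 each; the remaining 3 contribute 0. Total contributed: 32.
Player C keeps 16 and receives 4.5 × 32 × 1/18 = 8.00 from the shared-notes effort, for a payoff of 24.00.

24.00 hours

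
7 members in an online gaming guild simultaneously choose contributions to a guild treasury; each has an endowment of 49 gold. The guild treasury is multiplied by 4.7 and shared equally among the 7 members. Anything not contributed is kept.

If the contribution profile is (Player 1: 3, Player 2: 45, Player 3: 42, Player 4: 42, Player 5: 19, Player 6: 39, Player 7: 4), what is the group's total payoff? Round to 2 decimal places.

Total contributed: 3 + 45 + 42 + 42 + 19 + 39 + 4 = 194; total kept: 7 × 49 − 194 = 149.
The guild treasury pays out 4.7 × 194 = 911.80 in aggregate.
Group total = 149 + 911.80 = 1060.80.

1060.80 gold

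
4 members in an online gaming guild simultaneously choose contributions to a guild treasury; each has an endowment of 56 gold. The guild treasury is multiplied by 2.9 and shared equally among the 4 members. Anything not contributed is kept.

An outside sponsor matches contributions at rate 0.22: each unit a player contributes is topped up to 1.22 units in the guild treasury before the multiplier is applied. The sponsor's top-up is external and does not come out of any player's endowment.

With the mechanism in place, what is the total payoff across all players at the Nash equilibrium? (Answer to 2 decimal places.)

Even with the mechanism, each unit contributed returns only 2.9 × 1.22 / 4 = 0.8845 per unit of net cost, so contributing nothing is still dominant.
At the Nash equilibrium no one contributes; group total payoff = 4 × 56 = 224.

224.00 gold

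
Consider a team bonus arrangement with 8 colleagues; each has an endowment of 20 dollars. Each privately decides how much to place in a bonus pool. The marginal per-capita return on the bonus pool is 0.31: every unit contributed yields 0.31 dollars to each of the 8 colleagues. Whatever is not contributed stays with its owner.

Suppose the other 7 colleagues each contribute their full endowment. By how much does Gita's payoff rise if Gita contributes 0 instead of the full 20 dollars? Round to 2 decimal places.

13.80 dollars

Switching from a contribution of 20 to 0 lets Gita keep an extra 20 dollars, but lowers the bonus pool by 20, which costs Gita their own share of that drop: 0.31 × 20 = 6.20.
Net gain = 20 − 6.20 = 13.80. The private return per contributed unit (0.31) is below 1, so free-riding is indeed the best response regardless of what the others do.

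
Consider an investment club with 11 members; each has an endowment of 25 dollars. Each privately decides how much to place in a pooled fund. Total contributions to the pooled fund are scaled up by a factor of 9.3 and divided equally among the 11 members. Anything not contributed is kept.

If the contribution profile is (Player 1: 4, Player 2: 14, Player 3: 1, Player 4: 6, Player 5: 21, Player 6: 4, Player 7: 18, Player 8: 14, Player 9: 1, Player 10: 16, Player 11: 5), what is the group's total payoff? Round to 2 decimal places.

Total contributed: 4 + 14 + 1 + 6 + 21 + 4 + 18 + 14 + 1 + 16 + 5 = 104; total kept: 11 × 25 − 104 = 171.
The pooled fund pays out 9.3 × 104 = 967.20 in aggregate.
Group total = 171 + 967.20 = 1138.20.

1138.20 dollars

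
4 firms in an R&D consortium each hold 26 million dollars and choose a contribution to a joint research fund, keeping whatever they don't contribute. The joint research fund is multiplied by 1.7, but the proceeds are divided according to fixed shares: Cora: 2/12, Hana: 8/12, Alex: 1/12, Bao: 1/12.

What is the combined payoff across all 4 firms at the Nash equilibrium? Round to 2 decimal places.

Player j's private return per contributed unit is 1.7 × (j's share). Contributing is weakly dominant for j when that share is at least 1/1.7 = 0.5882, and contributing 0 is dominant otherwise.
The only share above 0.5882 is Hana's 8/12, contributing 26; the remaining 3 contribute 0. Total contributed: 26.
The joint research fund pays out 1.7 × 26 = 44.20 in total (split across the unequal shares, but the aggregate is all that matters for the group sum).
The 3 free-riders keep 26 each, adding 78. Group total = 78 + 44.20 = 122.20.

122.20 million dollars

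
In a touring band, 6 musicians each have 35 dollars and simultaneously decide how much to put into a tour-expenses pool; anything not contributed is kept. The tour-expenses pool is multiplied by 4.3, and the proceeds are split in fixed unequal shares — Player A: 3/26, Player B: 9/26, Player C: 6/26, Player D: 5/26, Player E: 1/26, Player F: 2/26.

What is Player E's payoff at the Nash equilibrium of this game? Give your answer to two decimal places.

40.79 dollars

For player j, contributing a unit is worthwhile iff 4.3 × (j's share) ≥ 1, i.e. iff j's share is at least 0.2326.
Only Player B (9/26) clears that bar, contributing 35; the remaining 5 contribute 0. Total contributed: 35.
Player E keeps 35 and receives 4.3 × 35 × 1/26 = 5.79 from the tour-expenses pool, for a payoff of 40.79.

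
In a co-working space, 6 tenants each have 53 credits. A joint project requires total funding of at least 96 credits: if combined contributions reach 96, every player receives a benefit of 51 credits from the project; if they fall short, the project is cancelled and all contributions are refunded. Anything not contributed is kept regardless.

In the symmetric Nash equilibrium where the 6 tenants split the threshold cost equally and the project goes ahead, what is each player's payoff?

Equal share of the threshold: 96/6 = 16.
At this profile no one gains by cutting their contribution: any cut drops the total below 96, the project is cancelled, contributions are refunded, and the deviator ends with 53, which is less than 53 − 16 + 51 = 88. Contributing more than 16 just wastes the excess. So contributing exactly 16 is a best response.
Each player's payoff: 53 − 16 + 51 = 88.

88 credits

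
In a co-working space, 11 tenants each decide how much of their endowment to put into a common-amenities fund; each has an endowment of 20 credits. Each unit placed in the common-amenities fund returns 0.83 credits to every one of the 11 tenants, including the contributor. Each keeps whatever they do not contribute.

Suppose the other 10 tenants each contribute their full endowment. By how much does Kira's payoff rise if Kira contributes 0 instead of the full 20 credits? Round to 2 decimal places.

Switching from a contribution of 20 to 0 lets Kira keep an extra 20 credits, but lowers the common-amenities fund by 20, which costs Kira their own share of that drop: 0.83 × 20 = 16.60.
Net gain = 20 − 16.60 = 3.40. The private return per contributed unit (0.83) is below 1, so free-riding is indeed the best response regardless of what the others do.

3.40 credits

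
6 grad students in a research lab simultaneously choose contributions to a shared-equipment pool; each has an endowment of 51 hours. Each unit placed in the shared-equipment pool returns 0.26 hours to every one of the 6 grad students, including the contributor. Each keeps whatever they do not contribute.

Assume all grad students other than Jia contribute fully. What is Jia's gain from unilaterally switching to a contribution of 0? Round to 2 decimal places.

37.74 hours

Switching from a contribution of 51 to 0 lets Jia keep an extra 51 hours, but lowers the shared-equipment pool by 51, which costs Jia their own share of that drop: 0.26 × 51 = 13.26.
Net gain = 51 − 13.26 = 37.74. The private return per contributed unit (0.26) is below 1, so free-riding is indeed the best response regardless of what the others do.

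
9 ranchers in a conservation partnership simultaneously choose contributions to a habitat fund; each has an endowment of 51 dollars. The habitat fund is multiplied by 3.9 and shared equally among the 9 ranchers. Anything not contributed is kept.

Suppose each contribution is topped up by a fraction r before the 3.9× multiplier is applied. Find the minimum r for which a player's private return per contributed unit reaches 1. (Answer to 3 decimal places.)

With matching at rate r, one contributed unit becomes (1 + r) in the habitat fund and returns 3.9 × (1 + r) / 9 to the contributor.
Setting this equal to 1: 1 + r = 9/3.9 = 2.3077.
So the minimum matching rate is r = 2.3077 − 1 = 1.308.

1.308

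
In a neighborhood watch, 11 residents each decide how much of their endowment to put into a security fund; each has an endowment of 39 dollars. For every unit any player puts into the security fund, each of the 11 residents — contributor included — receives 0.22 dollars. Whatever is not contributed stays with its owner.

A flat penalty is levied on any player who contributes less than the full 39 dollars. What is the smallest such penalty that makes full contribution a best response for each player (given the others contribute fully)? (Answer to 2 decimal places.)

Given the others contribute fully, the best deviation is to contribute 0 (any partial contribution still incurs the fine and gives up units whose private return 0.22 is below 1).
Deviating from 39 to 0 saves 39 dollars but forfeits the deviator's share of the drop in the security fund: 0.22 × 39 = 8.58.
So the deviation gain is 39 − 8.58 = 30.42, and the fine must be at least 30.42 dollars to wipe it out.

30.42 dollars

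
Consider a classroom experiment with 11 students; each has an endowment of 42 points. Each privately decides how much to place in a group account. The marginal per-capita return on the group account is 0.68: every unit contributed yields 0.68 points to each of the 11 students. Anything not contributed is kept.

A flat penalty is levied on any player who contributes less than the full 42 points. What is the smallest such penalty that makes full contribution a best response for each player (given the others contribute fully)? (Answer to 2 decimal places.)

Given the others contribute fully, the best deviation is to contribute 0 (any partial contribution still incurs the fine and gives up units whose private return 0.68 is below 1).
Deviating from 42 to 0 saves 42 points but forfeits the deviator's share of the drop in the group account: 0.68 × 42 = 28.56.
So the deviation gain is 42 − 28.56 = 13.44, and the fine must be at least 13.44 points to wipe it out.

13.44 points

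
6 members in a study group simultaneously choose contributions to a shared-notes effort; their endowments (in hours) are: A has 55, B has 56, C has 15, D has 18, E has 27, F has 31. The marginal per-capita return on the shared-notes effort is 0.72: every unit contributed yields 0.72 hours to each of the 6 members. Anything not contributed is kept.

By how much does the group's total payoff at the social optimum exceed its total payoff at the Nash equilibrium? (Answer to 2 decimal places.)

The private return per contributed unit is 0.72 < 1 for everyone, so the Nash equilibrium is zero contribution and the group total is Σ E_j = 55 + 56 + 15 + 18 + 27 + 31 = 202.
Each contributed unit returns 4.320 to the group, so the social optimum is full contribution by everyone: group total = 4.320 × 202 = 872.64.
Efficiency loss = (4.320 − 1) × 202 = 670.64.

670.64 hours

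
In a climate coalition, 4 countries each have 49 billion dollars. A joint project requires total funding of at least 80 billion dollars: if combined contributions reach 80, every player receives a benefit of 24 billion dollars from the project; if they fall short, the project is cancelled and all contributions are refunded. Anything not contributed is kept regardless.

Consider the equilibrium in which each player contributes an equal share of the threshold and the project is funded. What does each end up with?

Equal share of the threshold: 80/4 = 20.
At this profile no one gains by cutting their contribution: any cut drops the total below 80, the project is cancelled, contributions are refunded, and the deviator ends with 49, which is less than 49 − 20 + 24 = 53. Contributing more than 20 just wastes the excess. So contributing exactly 20 is a best response.
Each player's payoff: 49 − 20 + 24 = 53.

53 billion dollars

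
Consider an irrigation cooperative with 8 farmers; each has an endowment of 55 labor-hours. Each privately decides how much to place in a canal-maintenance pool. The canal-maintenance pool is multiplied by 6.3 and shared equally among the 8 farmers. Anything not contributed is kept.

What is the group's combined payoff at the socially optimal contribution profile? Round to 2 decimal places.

Each contributed unit returns 6.300 to the group as a whole (0.7875 to each of 8 players), which exceeds 1, so the social optimum is full contribution: group total = 6.300 × 440 = 2772.00.

2772.00 labor-hours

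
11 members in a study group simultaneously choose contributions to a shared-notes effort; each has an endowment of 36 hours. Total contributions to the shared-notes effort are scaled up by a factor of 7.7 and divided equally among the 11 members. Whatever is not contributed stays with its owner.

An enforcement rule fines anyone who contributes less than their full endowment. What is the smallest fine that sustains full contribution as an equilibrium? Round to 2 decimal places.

10.80 hours

Given the others contribute fully, the best deviation is to contribute 0 (any partial contribution still incurs the fine and gives up units whose private return 0.7000 is below 1).
Deviating from 36 to 0 saves 36 hours but forfeits the deviator's share of the drop in the shared-notes effort: 7.7/11 × 36 = 25.20.
So the deviation gain is 36 − 25.20 = 10.80, and the fine must be at least 10.80 hours to wipe it out.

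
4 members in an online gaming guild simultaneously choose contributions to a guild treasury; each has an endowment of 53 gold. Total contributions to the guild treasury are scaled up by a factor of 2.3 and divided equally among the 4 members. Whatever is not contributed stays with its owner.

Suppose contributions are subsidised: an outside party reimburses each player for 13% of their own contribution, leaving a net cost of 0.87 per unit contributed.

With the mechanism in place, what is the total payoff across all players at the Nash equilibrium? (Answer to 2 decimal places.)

Even with the mechanism, each unit contributed returns only (2.3/4) / 0.87 = 0.6609 per unit of net cost, so contributing nothing is still dominant.
At the Nash equilibrium no one contributes; group total payoff = 4 × 53 = 212.

212.00 gold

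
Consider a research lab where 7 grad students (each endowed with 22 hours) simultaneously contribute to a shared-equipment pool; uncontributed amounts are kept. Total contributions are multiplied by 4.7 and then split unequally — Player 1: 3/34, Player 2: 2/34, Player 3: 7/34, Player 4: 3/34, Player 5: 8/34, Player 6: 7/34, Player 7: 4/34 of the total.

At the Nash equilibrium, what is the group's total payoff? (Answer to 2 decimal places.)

For player j, contributing a unit is worthwhile iff 4.7 × (j's share) ≥ 1, i.e. iff j's share is at least 0.2128.
Player 5 alone (share 8/34) is above the threshold, contributing 22; the remaining 6 contribute 0. Total contributed: 22.
The shared-equipment pool pays out 4.7 × 22 = 103.40 in total (split across the unequal shares, but the aggregate is all that matters for the group sum).
The 6 free-riders keep 22 each, adding 132. Group total = 132 + 103.40 = 235.40.

235.40 hours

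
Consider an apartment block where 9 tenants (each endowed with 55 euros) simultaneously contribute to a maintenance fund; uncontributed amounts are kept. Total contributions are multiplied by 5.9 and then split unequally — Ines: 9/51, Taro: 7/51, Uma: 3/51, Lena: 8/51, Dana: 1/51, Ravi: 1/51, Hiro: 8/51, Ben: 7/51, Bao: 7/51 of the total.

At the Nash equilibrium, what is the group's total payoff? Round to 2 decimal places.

764.50 euros

Player j's private return per contributed unit is 5.9 × (j's share). Contributing is weakly dominant for j when that share is at least 1/5.9 = 0.1695, and contributing 0 is dominant otherwise.
Only Ines (9/51) clears that bar, contributing 55; the remaining 8 contribute 0. Total contributed: 55.
The maintenance fund pays out 5.9 × 55 = 324.50 in total (split across the unequal shares, but the aggregate is all that matters for the group sum).
The 8 free-riders keep 55 each, adding 440. Group total = 440 + 324.50 = 764.50.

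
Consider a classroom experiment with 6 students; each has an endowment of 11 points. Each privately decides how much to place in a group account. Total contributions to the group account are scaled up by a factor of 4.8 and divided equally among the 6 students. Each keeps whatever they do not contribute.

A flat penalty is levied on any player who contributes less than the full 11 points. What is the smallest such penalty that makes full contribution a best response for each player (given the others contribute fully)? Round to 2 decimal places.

Given the others contribute fully, the best deviation is to contribute 0 (any partial contribution still incurs the fine and gives up units whose private return 0.8000 is below 1).
Deviating from 11 to 0 saves 11 points but forfeits the deviator's share of the drop in the group account: 4.8/6 × 11 = 8.80.
So the deviation gain is 11 − 8.80 = 2.20, and the fine must be at least 2.20 points to wipe it out.

2.20 points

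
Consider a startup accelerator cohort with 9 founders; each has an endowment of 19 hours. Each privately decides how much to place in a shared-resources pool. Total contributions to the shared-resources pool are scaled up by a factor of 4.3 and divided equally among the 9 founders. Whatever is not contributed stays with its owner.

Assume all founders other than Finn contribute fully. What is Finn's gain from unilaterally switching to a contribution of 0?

Switching from a contribution of 19 to 0 lets Finn keep an extra 19 hours, but lowers the shared-resources pool by 19, which costs Finn their own share of that drop: 4.3/9 × 19 = 9.08.
Net gain = 19 − 9.08 = 9.92. The private return per contributed unit (0.4778) is below 1, so free-riding is indeed the best response regardless of what the others do.

9.92 hours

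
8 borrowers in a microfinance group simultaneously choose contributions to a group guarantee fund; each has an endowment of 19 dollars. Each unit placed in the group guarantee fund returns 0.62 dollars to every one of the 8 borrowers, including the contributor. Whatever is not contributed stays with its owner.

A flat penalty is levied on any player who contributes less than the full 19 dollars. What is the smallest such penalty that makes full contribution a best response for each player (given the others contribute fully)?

7.22 dollars

Given the others contribute fully, the best deviation is to contribute 0 (any partial contribution still incurs the fine and gives up units whose private return 0.62 is below 1).
Deviating from 19 to 0 saves 19 dollars but forfeits the deviator's share of the drop in the group guarantee fund: 0.62 × 19 = 11.78.
So the deviation gain is 19 − 11.78 = 7.22, and the fine must be at least 7.22 dollars to wipe it out.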